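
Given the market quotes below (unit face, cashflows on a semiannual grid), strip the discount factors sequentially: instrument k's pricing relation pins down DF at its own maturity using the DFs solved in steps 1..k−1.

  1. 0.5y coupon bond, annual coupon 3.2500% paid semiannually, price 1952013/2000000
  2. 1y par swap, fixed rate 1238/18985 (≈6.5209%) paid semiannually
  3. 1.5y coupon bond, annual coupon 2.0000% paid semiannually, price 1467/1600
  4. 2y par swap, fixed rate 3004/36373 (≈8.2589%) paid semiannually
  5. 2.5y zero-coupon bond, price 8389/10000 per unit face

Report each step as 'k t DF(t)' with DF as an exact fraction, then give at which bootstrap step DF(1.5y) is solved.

step 1 [0.5y] bond c/2=13/800: DF=(1952013/2000000 − 13/800·(0))/(1+13/800) = 2401/2500 ≈ 0.960400
step 2 [1y] swap r/2=619/18985: DF=(1 − 619/18985·(0.960400))/(1+619/18985) = 9381/10000 ≈ 0.938100
step 3 [1.5y] bond c/2=1/100: DF=(1467/1600 − 1/100·(0.960400+0.938100))/(1+1/100) = 889/1000 ≈ 0.889000
step 4 [2y] swap r/2=1502/36373: DF=(1 − 1502/36373·(0.960400+0.938100+0.889000))/(1+1502/36373) = 4249/5000 ≈ 0.849800
step 5 [2.5y] zero: DF = P = 8389/10000 ≈ 0.838900

1 1/2 2401/2500
2 1 9381/10000
3 3/2 889/1000
4 2 4249/5000
5 5/2 8389/10000
DF(1.5y) is solved at step 3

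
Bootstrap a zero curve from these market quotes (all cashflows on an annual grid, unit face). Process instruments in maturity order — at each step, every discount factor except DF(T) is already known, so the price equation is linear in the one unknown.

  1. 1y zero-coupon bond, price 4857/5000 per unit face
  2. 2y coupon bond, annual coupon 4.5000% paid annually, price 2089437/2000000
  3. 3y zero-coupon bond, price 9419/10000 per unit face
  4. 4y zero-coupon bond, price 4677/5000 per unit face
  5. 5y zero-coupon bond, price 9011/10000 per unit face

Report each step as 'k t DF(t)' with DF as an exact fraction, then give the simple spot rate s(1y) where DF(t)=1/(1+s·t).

step 1 [1y] zero: DF = P = 4857/5000 ≈ 0.971400
step 2 [2y] bond c/1=9/200: DF=(2089437/2000000 − 9/200·(0.971400))/(1+9/200) = 9579/10000 ≈ 0.957900
step 3 [3y] zero: DF = P = 9419/10000 ≈ 0.941900
step 4 [4y] zero: DF = P = 4677/5000 ≈ 0.935400
step 5 [5y] zero: DF = P = 9011/10000 ≈ 0.901100

1 1 4857/5000
2 2 9579/10000
3 3 9419/10000
4 4 4677/5000
5 5 9011/10000
s(1y) = (1/(4857/5000) − 1)/(1) = 143/4857 ≈ 2.9442%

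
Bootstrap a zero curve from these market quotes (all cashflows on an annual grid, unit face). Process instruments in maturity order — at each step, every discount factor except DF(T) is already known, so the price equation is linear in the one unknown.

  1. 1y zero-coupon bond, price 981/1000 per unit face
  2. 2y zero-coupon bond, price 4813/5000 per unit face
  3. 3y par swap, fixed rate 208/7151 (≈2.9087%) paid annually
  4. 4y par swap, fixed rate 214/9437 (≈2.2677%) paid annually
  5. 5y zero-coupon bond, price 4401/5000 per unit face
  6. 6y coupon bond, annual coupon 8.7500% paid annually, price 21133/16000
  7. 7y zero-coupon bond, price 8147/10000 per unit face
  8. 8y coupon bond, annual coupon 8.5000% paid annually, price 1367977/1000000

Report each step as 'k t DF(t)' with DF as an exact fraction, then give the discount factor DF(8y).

1 1 981/1000
2 2 4813/5000
3 3 573/625
4 4 1143/1250
5 5 4401/5000
6 6 21/25
7 7 8147/10000
8 8 1533/2000
DF(8y) = 1533/2000 ≈ 0.766500

step 1 [1y] zero: DF = P = 981/1000 ≈ 0.981000
step 2 [2y] zero: DF = P = 4813/5000 ≈ 0.962600
step 3 [3y] swap r/1=208/7151: DF=(1 − 208/7151·(0.981000+0.962600))/(1+208/7151) = 573/625 ≈ 0.916800
step 4 [4y] swap r/1=214/9437: DF=(1 − 214/9437·(0.981000+0.962600+0.916800))/(1+214/9437) = 1143/1250 ≈ 0.914400
step 5 [5y] zero: DF = P = 4401/5000 ≈ 0.880200
step 6 [6y] bond c/1=7/80: DF=(21133/16000 − 7/80·(0.981000+0.962600+0.916800+0.914400+0.880200))/(1+7/80) = 21/25 ≈ 0.840000
step 7 [7y] zero: DF = P = 8147/10000 ≈ 0.814700
step 8 [8y] bond c/1=17/200: DF=(1367977/1000000 − 17/200·(0.981000+0.962600+0.916800+0.914400+0.880200+0.840000+0.814700))/(1+17/200) = 1533/2000 ≈ 0.766500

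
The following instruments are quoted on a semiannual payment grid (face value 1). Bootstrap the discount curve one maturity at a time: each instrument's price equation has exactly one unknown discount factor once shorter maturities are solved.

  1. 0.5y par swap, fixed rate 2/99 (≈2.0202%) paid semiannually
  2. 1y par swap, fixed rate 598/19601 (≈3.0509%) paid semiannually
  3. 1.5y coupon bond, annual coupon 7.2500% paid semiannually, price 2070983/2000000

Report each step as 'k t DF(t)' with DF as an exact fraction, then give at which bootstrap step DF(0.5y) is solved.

1 1/2 99/100
2 1 9701/10000
3 3/2 9307/10000
DF(0.5y) is solved at step 1

step 1 [0.5y] swap r/2=1/99: DF=(1 − 1/99·(0))/(1+1/99) = 99/100 ≈ 0.990000
step 2 [1y] swap r/2=299/19601: DF=(1 − 299/19601·(0.990000))/(1+299/19601) = 9701/10000 ≈ 0.970100
step 3 [1.5y] bond c/2=29/800: DF=(2070983/2000000 − 29/800·(0.990000+0.970100))/(1+29/800) = 9307/10000 ≈ 0.930700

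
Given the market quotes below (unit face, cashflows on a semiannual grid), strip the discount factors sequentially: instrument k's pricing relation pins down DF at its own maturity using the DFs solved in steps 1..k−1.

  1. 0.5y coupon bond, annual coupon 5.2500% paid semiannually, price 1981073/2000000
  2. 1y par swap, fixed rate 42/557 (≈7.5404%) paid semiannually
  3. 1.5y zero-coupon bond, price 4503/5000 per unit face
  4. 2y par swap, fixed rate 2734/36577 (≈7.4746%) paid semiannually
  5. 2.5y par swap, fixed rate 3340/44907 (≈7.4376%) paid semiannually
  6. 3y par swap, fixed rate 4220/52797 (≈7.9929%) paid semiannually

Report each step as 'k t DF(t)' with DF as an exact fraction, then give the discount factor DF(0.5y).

step 1 [0.5y] bond c/2=21/800: DF=(1981073/2000000 − 21/800·(0))/(1+21/800) = 2413/2500 ≈ 0.965200
step 2 [1y] swap r/2=21/557: DF=(1 − 21/557·(0.965200))/(1+21/557) = 4643/5000 ≈ 0.928600
step 3 [1.5y] zero: DF = P = 4503/5000 ≈ 0.900600
step 4 [2y] swap r/2=1367/36577: DF=(1 − 1367/36577·(0.965200+0.928600+0.900600))/(1+1367/36577) = 8633/10000 ≈ 0.863300
step 5 [2.5y] swap r/2=1670/44907: DF=(1 − 1670/44907·(0.965200+0.928600+0.900600+0.863300))/(1+1670/44907) = 833/1000 ≈ 0.833000
step 6 [3y] swap r/2=2110/52797: DF=(1 − 2110/52797·(0.965200+0.928600+0.900600+0.863300+0.833000))/(1+2110/52797) = 789/1000 ≈ 0.789000

1 1/2 2413/2500
2 1 4643/5000
3 3/2 4503/5000
4 2 8633/10000
5 5/2 833/1000
6 3 789/1000
DF(0.5y) = 2413/2500 ≈ 0.965200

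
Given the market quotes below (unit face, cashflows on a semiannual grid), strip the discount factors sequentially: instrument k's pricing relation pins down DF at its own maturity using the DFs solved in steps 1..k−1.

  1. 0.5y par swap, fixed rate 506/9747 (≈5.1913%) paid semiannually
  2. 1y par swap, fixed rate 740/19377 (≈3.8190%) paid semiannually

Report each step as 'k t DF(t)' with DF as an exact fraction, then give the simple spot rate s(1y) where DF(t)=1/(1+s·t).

step 1 [0.5y] swap r/2=253/9747: DF=(1 − 253/9747·(0))/(1+253/9747) = 9747/10000 ≈ 0.974700
step 2 [1y] swap r/2=370/19377: DF=(1 − 370/19377·(0.974700))/(1+370/19377) = 963/1000 ≈ 0.963000

1 1/2 9747/10000
2 1 963/1000
s(1y) = (1/(963/1000) − 1)/(1) = 37/963 ≈ 3.8422%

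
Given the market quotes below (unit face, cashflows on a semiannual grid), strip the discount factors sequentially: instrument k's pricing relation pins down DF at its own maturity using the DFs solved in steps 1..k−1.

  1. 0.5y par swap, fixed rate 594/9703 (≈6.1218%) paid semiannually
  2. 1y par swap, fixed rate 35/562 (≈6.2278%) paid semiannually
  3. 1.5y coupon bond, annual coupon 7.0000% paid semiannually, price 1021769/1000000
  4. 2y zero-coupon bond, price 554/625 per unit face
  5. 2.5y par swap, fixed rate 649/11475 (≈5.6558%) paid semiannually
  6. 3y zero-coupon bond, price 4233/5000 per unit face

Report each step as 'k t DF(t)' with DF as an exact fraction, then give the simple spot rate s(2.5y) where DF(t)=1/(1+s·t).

step 1 [0.5y] swap r/2=297/9703: DF=(1 − 297/9703·(0))/(1+297/9703) = 9703/10000 ≈ 0.970300
step 2 [1y] swap r/2=35/1124: DF=(1 − 35/1124·(0.970300))/(1+35/1124) = 1881/2000 ≈ 0.940500
step 3 [1.5y] bond c/2=7/200: DF=(1021769/1000000 − 7/200·(0.970300+0.940500))/(1+7/200) = 4613/5000 ≈ 0.922600
step 4 [2y] zero: DF = P = 554/625 ≈ 0.886400
step 5 [2.5y] swap r/2=649/22950: DF=(1 − 649/22950·(0.970300+0.940500+0.922600+0.886400))/(1+649/22950) = 4351/5000 ≈ 0.870200
step 6 [3y] zero: DF = P = 4233/5000 ≈ 0.846600

1 1/2 9703/10000
2 1 1881/2000
3 3/2 4613/5000
4 2 554/625
5 5/2 4351/5000
6 3 4233/5000
s(2.5y) = (1/(4351/5000) − 1)/(5/2) = 1298/21755 ≈ 5.9664%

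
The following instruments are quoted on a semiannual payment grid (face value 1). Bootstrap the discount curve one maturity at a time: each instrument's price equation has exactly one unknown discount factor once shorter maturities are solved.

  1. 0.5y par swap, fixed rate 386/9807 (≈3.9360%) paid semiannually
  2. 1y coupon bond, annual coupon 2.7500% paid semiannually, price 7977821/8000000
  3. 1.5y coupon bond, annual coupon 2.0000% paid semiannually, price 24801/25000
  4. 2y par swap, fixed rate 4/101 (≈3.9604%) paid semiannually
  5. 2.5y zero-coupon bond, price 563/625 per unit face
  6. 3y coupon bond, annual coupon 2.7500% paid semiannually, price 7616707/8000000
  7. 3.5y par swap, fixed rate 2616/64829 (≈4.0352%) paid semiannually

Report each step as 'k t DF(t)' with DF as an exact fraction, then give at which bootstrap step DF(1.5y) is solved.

1 1/2 9807/10000
2 1 1213/1250
3 3/2 9629/10000
4 2 231/250
5 5/2 563/625
6 3 8749/10000
7 7/2 2173/2500
DF(1.5y) is solved at step 3

step 1 [0.5y] swap r/2=193/9807: DF=(1 − 193/9807·(0))/(1+193/9807) = 9807/10000 ≈ 0.980700
step 2 [1y] bond c/2=11/800: DF=(7977821/8000000 − 11/800·(0.980700))/(1+11/800) = 1213/1250 ≈ 0.970400
step 3 [1.5y] bond c/2=1/100: DF=(24801/25000 − 1/100·(0.980700+0.970400))/(1+1/100) = 9629/10000 ≈ 0.962900
step 4 [2y] swap r/2=2/101: DF=(1 − 2/101·(0.980700+0.970400+0.962900))/(1+2/101) = 231/250 ≈ 0.924000
step 5 [2.5y] zero: DF = P = 563/625 ≈ 0.900800
step 6 [3y] bond c/2=11/800: DF=(7616707/8000000 − 11/800·(0.980700+0.970400+0.962900+0.924000+0.900800))/(1+11/800) = 8749/10000 ≈ 0.874900
step 7 [3.5y] swap r/2=1308/64829: DF=(1 − 1308/64829·(0.980700+0.970400+0.962900+0.924000+0.900800+0.874900))/(1+1308/64829) = 2173/2500 ≈ 0.869200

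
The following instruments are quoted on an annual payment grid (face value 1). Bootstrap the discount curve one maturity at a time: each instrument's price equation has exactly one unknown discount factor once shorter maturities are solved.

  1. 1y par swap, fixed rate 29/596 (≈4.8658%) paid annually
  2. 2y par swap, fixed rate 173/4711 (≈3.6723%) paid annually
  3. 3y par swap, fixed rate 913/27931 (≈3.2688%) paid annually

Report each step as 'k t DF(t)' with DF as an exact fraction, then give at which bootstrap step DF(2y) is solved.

step 1 [1y] swap r/1=29/596: DF=(1 − 29/596·(0))/(1+29/596) = 596/625 ≈ 0.953600
step 2 [2y] swap r/1=173/4711: DF=(1 − 173/4711·(0.953600))/(1+173/4711) = 2327/2500 ≈ 0.930800
step 3 [3y] swap r/1=913/27931: DF=(1 − 913/27931·(0.953600+0.930800))/(1+913/27931) = 9087/10000 ≈ 0.908700

1 1 596/625
2 2 2327/2500
3 3 9087/10000
DF(2y) is solved at step 2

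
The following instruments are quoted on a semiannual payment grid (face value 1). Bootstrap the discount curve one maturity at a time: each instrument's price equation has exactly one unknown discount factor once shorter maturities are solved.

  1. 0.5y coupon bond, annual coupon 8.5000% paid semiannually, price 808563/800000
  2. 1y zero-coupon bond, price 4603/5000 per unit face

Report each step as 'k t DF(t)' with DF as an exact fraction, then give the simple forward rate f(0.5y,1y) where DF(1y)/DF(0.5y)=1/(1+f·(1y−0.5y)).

1 1/2 1939/2000
2 1 4603/5000
f(0.5y,1y) = ((1939/2000)/(4603/5000) − 1)/(1/2) = 489/4603 ≈ 10.6235%

step 1 [0.5y] bond c/2=17/400: DF=(808563/800000 − 17/400·(0))/(1+17/400) = 1939/2000 ≈ 0.969500
step 2 [1y] zero: DF = P = 4603/5000 ≈ 0.920600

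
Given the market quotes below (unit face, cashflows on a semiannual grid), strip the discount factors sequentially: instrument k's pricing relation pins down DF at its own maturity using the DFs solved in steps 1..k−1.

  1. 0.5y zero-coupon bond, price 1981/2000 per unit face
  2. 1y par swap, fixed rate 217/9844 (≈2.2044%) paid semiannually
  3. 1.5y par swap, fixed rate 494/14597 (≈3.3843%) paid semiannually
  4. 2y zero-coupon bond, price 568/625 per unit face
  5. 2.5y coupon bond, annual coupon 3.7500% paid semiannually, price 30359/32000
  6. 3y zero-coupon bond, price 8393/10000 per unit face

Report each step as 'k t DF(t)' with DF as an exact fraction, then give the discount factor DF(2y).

1 1/2 1981/2000
2 1 9783/10000
3 3/2 4753/5000
4 2 568/625
5 5/2 538/625
6 3 8393/10000
DF(2y) = 568/625 ≈ 0.908800

step 1 [0.5y] zero: DF = P = 1981/2000 ≈ 0.990500
step 2 [1y] swap r/2=217/19688: DF=(1 − 217/19688·(0.990500))/(1+217/19688) = 9783/10000 ≈ 0.978300
step 3 [1.5y] swap r/2=247/14597: DF=(1 − 247/14597·(0.990500+0.978300))/(1+247/14597) = 4753/5000 ≈ 0.950600
step 4 [2y] zero: DF = P = 568/625 ≈ 0.908800
step 5 [2.5y] bond c/2=3/160: DF=(30359/32000 − 3/160·(0.990500+0.978300+0.950600+0.908800))/(1+3/160) = 538/625 ≈ 0.860800
step 6 [3y] zero: DF = P = 8393/10000 ≈ 0.839300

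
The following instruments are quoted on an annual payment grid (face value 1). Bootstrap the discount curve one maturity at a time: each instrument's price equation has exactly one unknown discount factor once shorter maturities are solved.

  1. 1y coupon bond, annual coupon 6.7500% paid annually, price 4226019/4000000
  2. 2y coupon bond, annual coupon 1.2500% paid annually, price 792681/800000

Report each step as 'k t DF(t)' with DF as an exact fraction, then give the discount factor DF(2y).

1 1 9897/10000
2 2 604/625
DF(2y) = 604/625 ≈ 0.966400

step 1 [1y] bond c/1=27/400: DF=(4226019/4000000 − 27/400·(0))/(1+27/400) = 9897/10000 ≈ 0.989700
step 2 [2y] bond c/1=1/80: DF=(792681/800000 − 1/80·(0.989700))/(1+1/80) = 604/625 ≈ 0.966400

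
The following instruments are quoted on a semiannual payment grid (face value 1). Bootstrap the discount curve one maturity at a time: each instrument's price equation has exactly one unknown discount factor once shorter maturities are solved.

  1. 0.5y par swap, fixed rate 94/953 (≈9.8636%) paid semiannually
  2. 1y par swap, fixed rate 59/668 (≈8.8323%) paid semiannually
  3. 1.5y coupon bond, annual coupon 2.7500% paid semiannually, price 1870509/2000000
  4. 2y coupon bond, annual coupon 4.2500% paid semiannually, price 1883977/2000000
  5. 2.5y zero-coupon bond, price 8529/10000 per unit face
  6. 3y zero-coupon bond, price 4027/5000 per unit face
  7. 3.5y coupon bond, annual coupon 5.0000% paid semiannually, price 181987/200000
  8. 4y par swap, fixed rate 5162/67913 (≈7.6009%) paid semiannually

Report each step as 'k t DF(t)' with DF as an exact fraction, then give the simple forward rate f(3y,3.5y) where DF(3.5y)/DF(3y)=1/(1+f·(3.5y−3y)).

1 1/2 953/1000
2 1 4587/5000
3 3/2 2243/2500
4 2 1081/1250
5 5/2 8529/10000
6 3 4027/5000
7 7/2 7587/10000
8 4 7419/10000
f(3y,3.5y) = ((4027/5000)/(7587/10000) − 1)/(1/2) = 934/7587 ≈ 12.3105%

step 1 [0.5y] swap r/2=47/953: DF=(1 − 47/953·(0))/(1+47/953) = 953/1000 ≈ 0.953000
step 2 [1y] swap r/2=59/1336: DF=(1 − 59/1336·(0.953000))/(1+59/1336) = 4587/5000 ≈ 0.917400
step 3 [1.5y] bond c/2=11/800: DF=(1870509/2000000 − 11/800·(0.953000+0.917400))/(1+11/800) = 2243/2500 ≈ 0.897200
step 4 [2y] bond c/2=17/800: DF=(1883977/2000000 − 17/800·(0.953000+0.917400+0.897200))/(1+17/800) = 1081/1250 ≈ 0.864800
step 5 [2.5y] zero: DF = P = 8529/10000 ≈ 0.852900
step 6 [3y] zero: DF = P = 4027/5000 ≈ 0.805400
step 7 [3.5y] bond c/2=1/40: DF=(181987/200000 − 1/40·(0.953000+0.917400+0.897200+0.864800+0.852900+0.805400))/(1+1/40) = 7587/10000 ≈ 0.758700
step 8 [4y] swap r/2=2581/67913: DF=(1 − 2581/67913·(0.953000+0.917400+0.897200+0.864800+0.852900+0.805400+0.758700))/(1+2581/67913) = 7419/10000 ≈ 0.741900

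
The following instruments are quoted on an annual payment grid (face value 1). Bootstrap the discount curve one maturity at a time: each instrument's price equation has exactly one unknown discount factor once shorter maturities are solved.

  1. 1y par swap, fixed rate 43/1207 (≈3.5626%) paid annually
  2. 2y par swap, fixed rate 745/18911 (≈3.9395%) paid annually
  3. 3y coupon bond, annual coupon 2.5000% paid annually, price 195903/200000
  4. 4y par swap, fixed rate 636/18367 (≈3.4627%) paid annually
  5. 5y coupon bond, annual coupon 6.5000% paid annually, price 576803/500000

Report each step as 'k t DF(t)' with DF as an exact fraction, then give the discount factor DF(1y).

step 1 [1y] swap r/1=43/1207: DF=(1 − 43/1207·(0))/(1+43/1207) = 1207/1250 ≈ 0.965600
step 2 [2y] swap r/1=745/18911: DF=(1 − 745/18911·(0.965600))/(1+745/18911) = 1851/2000 ≈ 0.925500
step 3 [3y] bond c/1=1/40: DF=(195903/200000 − 1/40·(0.965600+0.925500))/(1+1/40) = 1819/2000 ≈ 0.909500
step 4 [4y] swap r/1=636/18367: DF=(1 − 636/18367·(0.965600+0.925500+0.909500))/(1+636/18367) = 1091/1250 ≈ 0.872800
step 5 [5y] bond c/1=13/200: DF=(576803/500000 − 13/200·(0.965600+0.925500+0.909500+0.872800))/(1+13/200) = 859/1000 ≈ 0.859000

1 1 1207/1250
2 2 1851/2000
3 3 1819/2000
4 4 1091/1250
5 5 859/1000
DF(1y) = 1207/1250 ≈ 0.965600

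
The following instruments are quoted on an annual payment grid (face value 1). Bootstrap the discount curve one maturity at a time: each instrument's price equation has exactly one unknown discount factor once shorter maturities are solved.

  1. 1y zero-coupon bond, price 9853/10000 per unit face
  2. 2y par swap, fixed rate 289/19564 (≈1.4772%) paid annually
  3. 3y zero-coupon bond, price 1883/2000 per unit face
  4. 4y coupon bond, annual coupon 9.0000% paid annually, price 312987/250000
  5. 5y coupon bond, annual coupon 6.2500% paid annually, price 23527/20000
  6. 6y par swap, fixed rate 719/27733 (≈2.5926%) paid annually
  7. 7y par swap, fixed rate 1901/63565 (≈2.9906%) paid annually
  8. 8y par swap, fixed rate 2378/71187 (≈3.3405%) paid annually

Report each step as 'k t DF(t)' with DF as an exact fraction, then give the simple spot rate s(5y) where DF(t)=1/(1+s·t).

1 1 9853/10000
2 2 9711/10000
3 3 1883/2000
4 4 9093/10000
5 5 552/625
6 6 4281/5000
7 7 8099/10000
8 8 3811/5000
s(5y) = (1/(552/625) − 1)/(5) = 73/2760 ≈ 2.6449%

step 1 [1y] zero: DF = P = 9853/10000 ≈ 0.985300
step 2 [2y] swap r/1=289/19564: DF=(1 − 289/19564·(0.985300))/(1+289/19564) = 9711/10000 ≈ 0.971100
step 3 [3y] zero: DF = P = 1883/2000 ≈ 0.941500
step 4 [4y] bond c/1=9/100: DF=(312987/250000 − 9/100·(0.985300+0.971100+0.941500))/(1+9/100) = 9093/10000 ≈ 0.909300
step 5 [5y] bond c/1=1/16: DF=(23527/20000 − 1/16·(0.985300+0.971100+0.941500+0.909300))/(1+1/16) = 552/625 ≈ 0.883200
step 6 [6y] swap r/1=719/27733: DF=(1 − 719/27733·(0.985300+0.971100+0.941500+0.909300+0.883200))/(1+719/27733) = 4281/5000 ≈ 0.856200
step 7 [7y] swap r/1=1901/63565: DF=(1 − 1901/63565·(0.985300+0.971100+0.941500+0.909300+0.883200+0.856200))/(1+1901/63565) = 8099/10000 ≈ 0.809900
step 8 [8y] swap r/1=2378/71187: DF=(1 − 2378/71187·(0.985300+0.971100+0.941500+0.909300+0.883200+0.856200+0.809900))/(1+2378/71187) = 3811/5000 ≈ 0.762200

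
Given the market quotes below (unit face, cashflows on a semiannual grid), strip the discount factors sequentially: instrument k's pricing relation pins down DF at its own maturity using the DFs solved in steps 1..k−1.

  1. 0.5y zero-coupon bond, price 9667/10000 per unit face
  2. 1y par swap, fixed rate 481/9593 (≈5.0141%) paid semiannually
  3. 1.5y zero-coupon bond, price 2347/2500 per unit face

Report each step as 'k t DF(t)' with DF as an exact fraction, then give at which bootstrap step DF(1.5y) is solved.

step 1 [0.5y] zero: DF = P = 9667/10000 ≈ 0.966700
step 2 [1y] swap r/2=481/19186: DF=(1 − 481/19186·(0.966700))/(1+481/19186) = 9519/10000 ≈ 0.951900
step 3 [1.5y] zero: DF = P = 2347/2500 ≈ 0.938800

1 1/2 9667/10000
2 1 9519/10000
3 3/2 2347/2500
DF(1.5y) is solved at step 3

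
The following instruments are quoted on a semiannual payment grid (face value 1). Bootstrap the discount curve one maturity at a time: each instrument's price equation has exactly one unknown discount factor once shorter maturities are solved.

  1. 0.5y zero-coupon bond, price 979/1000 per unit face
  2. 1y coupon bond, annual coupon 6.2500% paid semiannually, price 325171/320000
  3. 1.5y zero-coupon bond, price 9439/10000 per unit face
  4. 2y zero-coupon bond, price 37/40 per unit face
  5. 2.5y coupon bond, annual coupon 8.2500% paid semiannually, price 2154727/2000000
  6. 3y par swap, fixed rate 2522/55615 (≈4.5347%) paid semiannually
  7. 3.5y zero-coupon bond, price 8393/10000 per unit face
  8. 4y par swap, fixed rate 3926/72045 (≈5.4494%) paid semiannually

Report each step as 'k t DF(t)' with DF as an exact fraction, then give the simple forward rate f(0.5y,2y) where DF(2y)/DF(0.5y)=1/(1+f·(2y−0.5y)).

1 1/2 979/1000
2 1 9557/10000
3 3/2 9439/10000
4 2 37/40
5 5/2 221/250
6 3 8739/10000
7 7/2 8393/10000
8 4 8037/10000
f(0.5y,2y) = ((979/1000)/(37/40) − 1)/(3/2) = 36/925 ≈ 3.8919%

step 1 [0.5y] zero: DF = P = 979/1000 ≈ 0.979000
step 2 [1y] bond c/2=1/32: DF=(325171/320000 − 1/32·(0.979000))/(1+1/32) = 9557/10000 ≈ 0.955700
step 3 [1.5y] zero: DF = P = 9439/10000 ≈ 0.943900
step 4 [2y] zero: DF = P = 37/40 ≈ 0.925000
step 5 [2.5y] bond c/2=33/800: DF=(2154727/2000000 − 33/800·(0.979000+0.955700+0.943900+0.925000))/(1+33/800) = 221/250 ≈ 0.884000
step 6 [3y] swap r/2=1261/55615: DF=(1 − 1261/55615·(0.979000+0.955700+0.943900+0.925000+0.884000))/(1+1261/55615) = 8739/10000 ≈ 0.873900
step 7 [3.5y] zero: DF = P = 8393/10000 ≈ 0.839300
step 8 [4y] swap r/2=1963/72045: DF=(1 − 1963/72045·(0.979000+0.955700+0.943900+0.925000+0.884000+0.873900+0.839300))/(1+1963/72045) = 8037/10000 ≈ 0.803700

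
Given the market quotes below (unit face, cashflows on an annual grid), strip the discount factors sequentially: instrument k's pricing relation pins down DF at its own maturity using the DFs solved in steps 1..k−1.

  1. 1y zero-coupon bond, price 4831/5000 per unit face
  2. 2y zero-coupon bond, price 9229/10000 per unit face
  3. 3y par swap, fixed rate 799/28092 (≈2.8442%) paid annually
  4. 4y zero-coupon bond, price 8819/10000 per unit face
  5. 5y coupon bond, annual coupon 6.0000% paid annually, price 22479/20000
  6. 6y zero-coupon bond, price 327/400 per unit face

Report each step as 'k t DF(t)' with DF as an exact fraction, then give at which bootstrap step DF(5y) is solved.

step 1 [1y] zero: DF = P = 4831/5000 ≈ 0.966200
step 2 [2y] zero: DF = P = 9229/10000 ≈ 0.922900
step 3 [3y] swap r/1=799/28092: DF=(1 − 799/28092·(0.966200+0.922900))/(1+799/28092) = 9201/10000 ≈ 0.920100
step 4 [4y] zero: DF = P = 8819/10000 ≈ 0.881900
step 5 [5y] bond c/1=3/50: DF=(22479/20000 − 3/50·(0.966200+0.922900+0.920100+0.881900))/(1+3/50) = 4257/5000 ≈ 0.851400
step 6 [6y] zero: DF = P = 327/400 ≈ 0.817500

1 1 4831/5000
2 2 9229/10000
3 3 9201/10000
4 4 8819/10000
5 5 4257/5000
6 6 327/400
DF(5y) is solved at step 5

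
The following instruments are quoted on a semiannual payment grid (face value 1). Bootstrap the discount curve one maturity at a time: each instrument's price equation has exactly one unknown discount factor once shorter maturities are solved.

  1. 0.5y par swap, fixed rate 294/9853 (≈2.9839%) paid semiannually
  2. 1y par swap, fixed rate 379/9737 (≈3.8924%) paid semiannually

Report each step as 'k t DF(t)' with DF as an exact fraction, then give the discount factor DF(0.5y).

1 1/2 9853/10000
2 1 9621/10000
DF(0.5y) = 9853/10000 ≈ 0.985300

step 1 [0.5y] swap r/2=147/9853: DF=(1 − 147/9853·(0))/(1+147/9853) = 9853/10000 ≈ 0.985300
step 2 [1y] swap r/2=379/19474: DF=(1 − 379/19474·(0.985300))/(1+379/19474) = 9621/10000 ≈ 0.962100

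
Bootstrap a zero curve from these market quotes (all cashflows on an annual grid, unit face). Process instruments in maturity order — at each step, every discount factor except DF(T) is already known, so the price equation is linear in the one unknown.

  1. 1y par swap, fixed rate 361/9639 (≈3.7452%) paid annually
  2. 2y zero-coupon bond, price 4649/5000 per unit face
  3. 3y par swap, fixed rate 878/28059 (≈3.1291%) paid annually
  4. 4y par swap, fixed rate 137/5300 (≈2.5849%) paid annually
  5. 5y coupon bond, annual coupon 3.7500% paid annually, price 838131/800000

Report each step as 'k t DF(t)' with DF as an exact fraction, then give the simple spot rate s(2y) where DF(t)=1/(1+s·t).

1 1 9639/10000
2 2 4649/5000
3 3 4561/5000
4 4 9041/10000
5 5 8757/10000
s(2y) = (1/(4649/5000) − 1)/(2) = 351/9298 ≈ 3.7750%

step 1 [1y] swap r/1=361/9639: DF=(1 − 361/9639·(0))/(1+361/9639) = 9639/10000 ≈ 0.963900
step 2 [2y] zero: DF = P = 4649/5000 ≈ 0.929800
step 3 [3y] swap r/1=878/28059: DF=(1 − 878/28059·(0.963900+0.929800))/(1+878/28059) = 4561/5000 ≈ 0.912200
step 4 [4y] swap r/1=137/5300: DF=(1 − 137/5300·(0.963900+0.929800+0.912200))/(1+137/5300) = 9041/10000 ≈ 0.904100
step 5 [5y] bond c/1=3/80: DF=(838131/800000 − 3/80·(0.963900+0.929800+0.912200+0.904100))/(1+3/80) = 8757/10000 ≈ 0.875700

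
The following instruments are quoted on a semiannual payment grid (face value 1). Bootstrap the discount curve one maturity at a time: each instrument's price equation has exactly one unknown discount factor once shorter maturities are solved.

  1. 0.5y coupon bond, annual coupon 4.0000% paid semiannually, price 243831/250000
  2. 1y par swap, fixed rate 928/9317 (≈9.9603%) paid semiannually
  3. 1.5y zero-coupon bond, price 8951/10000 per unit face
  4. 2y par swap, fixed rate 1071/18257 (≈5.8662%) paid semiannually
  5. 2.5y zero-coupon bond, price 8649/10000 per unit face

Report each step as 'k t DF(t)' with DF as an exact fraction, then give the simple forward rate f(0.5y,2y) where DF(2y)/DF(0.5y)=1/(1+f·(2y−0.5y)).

1 1/2 4781/5000
2 1 567/625
3 3/2 8951/10000
4 2 8929/10000
5 5/2 8649/10000
f(0.5y,2y) = ((4781/5000)/(8929/10000) − 1)/(3/2) = 422/8929 ≈ 4.7262%

step 1 [0.5y] bond c/2=1/50: DF=(243831/250000 − 1/50·(0))/(1+1/50) = 4781/5000 ≈ 0.956200
step 2 [1y] swap r/2=464/9317: DF=(1 − 464/9317·(0.956200))/(1+464/9317) = 567/625 ≈ 0.907200
step 3 [1.5y] zero: DF = P = 8951/10000 ≈ 0.895100
step 4 [2y] swap r/2=1071/36514: DF=(1 − 1071/36514·(0.956200+0.907200+0.895100))/(1+1071/36514) = 8929/10000 ≈ 0.892900
step 5 [2.5y] zero: DF = P = 8649/10000 ≈ 0.864900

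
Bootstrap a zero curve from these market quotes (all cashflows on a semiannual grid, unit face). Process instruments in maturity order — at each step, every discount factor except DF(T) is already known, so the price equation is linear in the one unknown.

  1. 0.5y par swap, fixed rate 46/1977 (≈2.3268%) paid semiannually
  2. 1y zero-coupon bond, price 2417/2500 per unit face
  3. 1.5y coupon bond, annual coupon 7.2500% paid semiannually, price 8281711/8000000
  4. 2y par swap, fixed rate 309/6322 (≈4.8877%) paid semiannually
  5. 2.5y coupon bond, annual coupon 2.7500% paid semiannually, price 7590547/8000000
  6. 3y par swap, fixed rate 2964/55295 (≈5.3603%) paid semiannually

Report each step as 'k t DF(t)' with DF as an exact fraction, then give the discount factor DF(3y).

1 1/2 1977/2000
2 1 2417/2500
3 3/2 4653/5000
4 2 9073/10000
5 5/2 1769/2000
6 3 4259/5000
DF(3y) = 4259/5000 ≈ 0.851800

step 1 [0.5y] swap r/2=23/1977: DF=(1 − 23/1977·(0))/(1+23/1977) = 1977/2000 ≈ 0.988500
step 2 [1y] zero: DF = P = 2417/2500 ≈ 0.966800
step 3 [1.5y] bond c/2=29/800: DF=(8281711/8000000 − 29/800·(0.988500+0.966800))/(1+29/800) = 4653/5000 ≈ 0.930600
step 4 [2y] swap r/2=309/12644: DF=(1 − 309/12644·(0.988500+0.966800+0.930600))/(1+309/12644) = 9073/10000 ≈ 0.907300
step 5 [2.5y] bond c/2=11/800: DF=(7590547/8000000 − 11/800·(0.988500+0.966800+0.930600+0.907300))/(1+11/800) = 1769/2000 ≈ 0.884500
step 6 [3y] swap r/2=1482/55295: DF=(1 − 1482/55295·(0.988500+0.966800+0.930600+0.907300+0.884500))/(1+1482/55295) = 4259/5000 ≈ 0.851800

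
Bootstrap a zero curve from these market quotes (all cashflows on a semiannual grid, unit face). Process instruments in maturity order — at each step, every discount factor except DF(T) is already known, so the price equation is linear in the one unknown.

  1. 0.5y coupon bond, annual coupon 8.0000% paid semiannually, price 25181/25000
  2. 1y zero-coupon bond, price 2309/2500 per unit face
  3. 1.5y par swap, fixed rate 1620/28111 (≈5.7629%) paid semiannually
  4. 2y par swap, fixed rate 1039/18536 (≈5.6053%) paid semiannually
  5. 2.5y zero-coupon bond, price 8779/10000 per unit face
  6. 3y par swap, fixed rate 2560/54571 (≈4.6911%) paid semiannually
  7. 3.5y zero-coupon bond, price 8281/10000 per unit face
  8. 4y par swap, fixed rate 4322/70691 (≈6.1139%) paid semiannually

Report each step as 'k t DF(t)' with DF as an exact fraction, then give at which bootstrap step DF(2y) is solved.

1 1/2 1937/2000
2 1 2309/2500
3 3/2 919/1000
4 2 8961/10000
5 5/2 8779/10000
6 3 109/125
7 7/2 8281/10000
8 4 7839/10000
DF(2y) is solved at step 4

step 1 [0.5y] bond c/2=1/25: DF=(25181/25000 − 1/25·(0))/(1+1/25) = 1937/2000 ≈ 0.968500
step 2 [1y] zero: DF = P = 2309/2500 ≈ 0.923600
step 3 [1.5y] swap r/2=810/28111: DF=(1 − 810/28111·(0.968500+0.923600))/(1+810/28111) = 919/1000 ≈ 0.919000
step 4 [2y] swap r/2=1039/37072: DF=(1 − 1039/37072·(0.968500+0.923600+0.919000))/(1+1039/37072) = 8961/10000 ≈ 0.896100
step 5 [2.5y] zero: DF = P = 8779/10000 ≈ 0.877900
step 6 [3y] swap r/2=1280/54571: DF=(1 − 1280/54571·(0.968500+0.923600+0.919000+0.896100+0.877900))/(1+1280/54571) = 109/125 ≈ 0.872000
step 7 [3.5y] zero: DF = P = 8281/10000 ≈ 0.828100
step 8 [4y] swap r/2=2161/70691: DF=(1 − 2161/70691·(0.968500+0.923600+0.919000+0.896100+0.877900+0.872000+0.828100))/(1+2161/70691) = 7839/10000 ≈ 0.783900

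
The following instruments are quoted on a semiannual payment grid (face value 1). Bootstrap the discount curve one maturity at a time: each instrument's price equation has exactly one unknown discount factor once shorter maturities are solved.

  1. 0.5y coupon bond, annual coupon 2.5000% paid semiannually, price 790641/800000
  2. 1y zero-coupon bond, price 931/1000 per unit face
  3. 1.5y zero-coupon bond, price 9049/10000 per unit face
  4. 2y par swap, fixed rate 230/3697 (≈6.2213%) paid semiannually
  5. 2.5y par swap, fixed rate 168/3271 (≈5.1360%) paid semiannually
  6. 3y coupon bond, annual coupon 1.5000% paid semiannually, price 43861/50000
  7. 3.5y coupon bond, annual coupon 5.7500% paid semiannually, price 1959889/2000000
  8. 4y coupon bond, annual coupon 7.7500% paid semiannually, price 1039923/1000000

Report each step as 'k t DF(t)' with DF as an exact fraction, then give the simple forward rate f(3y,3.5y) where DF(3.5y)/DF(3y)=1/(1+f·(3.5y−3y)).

step 1 [0.5y] bond c/2=1/80: DF=(790641/800000 − 1/80·(0))/(1+1/80) = 9761/10000 ≈ 0.976100
step 2 [1y] zero: DF = P = 931/1000 ≈ 0.931000
step 3 [1.5y] zero: DF = P = 9049/10000 ≈ 0.904900
step 4 [2y] swap r/2=115/3697: DF=(1 − 115/3697·(0.976100+0.931000+0.904900))/(1+115/3697) = 177/200 ≈ 0.885000
step 5 [2.5y] swap r/2=84/3271: DF=(1 − 84/3271·(0.976100+0.931000+0.904900+0.885000))/(1+84/3271) = 1103/1250 ≈ 0.882400
step 6 [3y] bond c/2=3/400: DF=(43861/50000 − 3/400·(0.976100+0.931000+0.904900+0.885000+0.882400))/(1+3/400) = 4183/5000 ≈ 0.836600
step 7 [3.5y] bond c/2=23/800: DF=(1959889/2000000 − 23/800·(0.976100+0.931000+0.904900+0.885000+0.882400+0.836600))/(1+23/800) = 2003/2500 ≈ 0.801200
step 8 [4y] bond c/2=31/800: DF=(1039923/1000000 − 31/800·(0.976100+0.931000+0.904900+0.885000+0.882400+0.836600+0.801200))/(1+31/800) = 1923/2500 ≈ 0.769200

1 1/2 9761/10000
2 1 931/1000
3 3/2 9049/10000
4 2 177/200
5 5/2 1103/1250
6 3 4183/5000
7 7/2 2003/2500
8 4 1923/2500
f(3y,3.5y) = ((4183/5000)/(2003/2500) − 1)/(1/2) = 177/2003 ≈ 8.8367%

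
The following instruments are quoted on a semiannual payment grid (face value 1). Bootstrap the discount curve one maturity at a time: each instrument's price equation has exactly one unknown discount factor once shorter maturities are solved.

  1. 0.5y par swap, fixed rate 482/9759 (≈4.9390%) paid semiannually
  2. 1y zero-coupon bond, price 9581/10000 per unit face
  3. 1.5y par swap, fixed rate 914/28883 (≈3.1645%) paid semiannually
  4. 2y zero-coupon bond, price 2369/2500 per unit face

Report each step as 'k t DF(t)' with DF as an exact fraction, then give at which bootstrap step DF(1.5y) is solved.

step 1 [0.5y] swap r/2=241/9759: DF=(1 − 241/9759·(0))/(1+241/9759) = 9759/10000 ≈ 0.975900
step 2 [1y] zero: DF = P = 9581/10000 ≈ 0.958100
step 3 [1.5y] swap r/2=457/28883: DF=(1 − 457/28883·(0.975900+0.958100))/(1+457/28883) = 9543/10000 ≈ 0.954300
step 4 [2y] zero: DF = P = 2369/2500 ≈ 0.947600

1 1/2 9759/10000
2 1 9581/10000
3 3/2 9543/10000
4 2 2369/2500
DF(1.5y) is solved at step 3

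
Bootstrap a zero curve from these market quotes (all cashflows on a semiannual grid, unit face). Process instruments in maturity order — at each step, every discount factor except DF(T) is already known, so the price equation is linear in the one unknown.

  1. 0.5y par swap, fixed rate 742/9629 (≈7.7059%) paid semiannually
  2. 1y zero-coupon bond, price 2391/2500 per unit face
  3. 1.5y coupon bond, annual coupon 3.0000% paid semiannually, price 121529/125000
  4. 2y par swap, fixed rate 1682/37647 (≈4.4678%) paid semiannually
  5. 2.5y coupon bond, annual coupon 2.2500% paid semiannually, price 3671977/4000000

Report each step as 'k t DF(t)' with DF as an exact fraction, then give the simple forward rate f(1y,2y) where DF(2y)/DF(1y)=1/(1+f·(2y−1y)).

step 1 [0.5y] swap r/2=371/9629: DF=(1 − 371/9629·(0))/(1+371/9629) = 9629/10000 ≈ 0.962900
step 2 [1y] zero: DF = P = 2391/2500 ≈ 0.956400
step 3 [1.5y] bond c/2=3/200: DF=(121529/125000 − 3/200·(0.962900+0.956400))/(1+3/200) = 1859/2000 ≈ 0.929500
step 4 [2y] swap r/2=841/37647: DF=(1 − 841/37647·(0.962900+0.956400+0.929500))/(1+841/37647) = 9159/10000 ≈ 0.915900
step 5 [2.5y] bond c/2=9/800: DF=(3671977/4000000 − 9/800·(0.962900+0.956400+0.929500+0.915900))/(1+9/800) = 8659/10000 ≈ 0.865900

1 1/2 9629/10000
2 1 2391/2500
3 3/2 1859/2000
4 2 9159/10000
5 5/2 8659/10000
f(1y,2y) = ((2391/2500)/(9159/10000) − 1)/(1) = 135/3053 ≈ 4.4219%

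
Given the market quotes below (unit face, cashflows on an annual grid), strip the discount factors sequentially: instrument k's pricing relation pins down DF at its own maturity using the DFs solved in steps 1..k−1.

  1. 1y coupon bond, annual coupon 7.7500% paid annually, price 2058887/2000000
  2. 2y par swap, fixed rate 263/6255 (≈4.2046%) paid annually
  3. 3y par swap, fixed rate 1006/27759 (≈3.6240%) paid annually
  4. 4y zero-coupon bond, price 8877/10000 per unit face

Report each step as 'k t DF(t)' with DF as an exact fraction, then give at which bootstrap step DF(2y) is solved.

step 1 [1y] bond c/1=31/400: DF=(2058887/2000000 − 31/400·(0))/(1+31/400) = 4777/5000 ≈ 0.955400
step 2 [2y] swap r/1=263/6255: DF=(1 − 263/6255·(0.955400))/(1+263/6255) = 9211/10000 ≈ 0.921100
step 3 [3y] swap r/1=1006/27759: DF=(1 − 1006/27759·(0.955400+0.921100))/(1+1006/27759) = 4497/5000 ≈ 0.899400
step 4 [4y] zero: DF = P = 8877/10000 ≈ 0.887700

1 1 4777/5000
2 2 9211/10000
3 3 4497/5000
4 4 8877/10000
DF(2y) is solved at step 2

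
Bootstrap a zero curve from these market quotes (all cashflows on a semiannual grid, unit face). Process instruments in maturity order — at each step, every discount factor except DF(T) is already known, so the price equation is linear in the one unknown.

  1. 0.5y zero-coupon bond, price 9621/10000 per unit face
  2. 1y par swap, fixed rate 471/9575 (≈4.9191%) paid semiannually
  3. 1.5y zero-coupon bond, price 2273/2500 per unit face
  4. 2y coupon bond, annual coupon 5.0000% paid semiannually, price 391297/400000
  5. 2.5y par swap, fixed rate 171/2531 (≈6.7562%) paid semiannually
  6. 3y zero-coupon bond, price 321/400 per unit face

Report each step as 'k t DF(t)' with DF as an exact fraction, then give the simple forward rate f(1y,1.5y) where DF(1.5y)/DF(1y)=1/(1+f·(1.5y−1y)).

step 1 [0.5y] zero: DF = P = 9621/10000 ≈ 0.962100
step 2 [1y] swap r/2=471/19150: DF=(1 − 471/19150·(0.962100))/(1+471/19150) = 9529/10000 ≈ 0.952900
step 3 [1.5y] zero: DF = P = 2273/2500 ≈ 0.909200
step 4 [2y] bond c/2=1/40: DF=(391297/400000 − 1/40·(0.962100+0.952900+0.909200))/(1+1/40) = 1771/2000 ≈ 0.885500
step 5 [2.5y] swap r/2=171/5062: DF=(1 − 171/5062·(0.962100+0.952900+0.909200+0.885500))/(1+171/5062) = 8461/10000 ≈ 0.846100
step 6 [3y] zero: DF = P = 321/400 ≈ 0.802500

1 1/2 9621/10000
2 1 9529/10000
3 3/2 2273/2500
4 2 1771/2000
5 5/2 8461/10000
6 3 321/400
f(1y,1.5y) = ((9529/10000)/(2273/2500) − 1)/(1/2) = 437/4546 ≈ 9.6128%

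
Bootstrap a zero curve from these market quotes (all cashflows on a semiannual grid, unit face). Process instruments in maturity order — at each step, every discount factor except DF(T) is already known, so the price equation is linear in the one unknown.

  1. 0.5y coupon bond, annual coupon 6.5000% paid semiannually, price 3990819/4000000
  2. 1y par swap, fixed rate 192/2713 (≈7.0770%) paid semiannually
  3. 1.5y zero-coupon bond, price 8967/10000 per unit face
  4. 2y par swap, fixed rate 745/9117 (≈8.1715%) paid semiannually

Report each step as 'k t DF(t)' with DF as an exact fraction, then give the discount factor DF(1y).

step 1 [0.5y] bond c/2=13/400: DF=(3990819/4000000 − 13/400·(0))/(1+13/400) = 9663/10000 ≈ 0.966300
step 2 [1y] swap r/2=96/2713: DF=(1 − 96/2713·(0.966300))/(1+96/2713) = 583/625 ≈ 0.932800
step 3 [1.5y] zero: DF = P = 8967/10000 ≈ 0.896700
step 4 [2y] swap r/2=745/18234: DF=(1 − 745/18234·(0.966300+0.932800+0.896700))/(1+745/18234) = 851/1000 ≈ 0.851000

1 1/2 9663/10000
2 1 583/625
3 3/2 8967/10000
4 2 851/1000
DF(1y) = 583/625 ≈ 0.932800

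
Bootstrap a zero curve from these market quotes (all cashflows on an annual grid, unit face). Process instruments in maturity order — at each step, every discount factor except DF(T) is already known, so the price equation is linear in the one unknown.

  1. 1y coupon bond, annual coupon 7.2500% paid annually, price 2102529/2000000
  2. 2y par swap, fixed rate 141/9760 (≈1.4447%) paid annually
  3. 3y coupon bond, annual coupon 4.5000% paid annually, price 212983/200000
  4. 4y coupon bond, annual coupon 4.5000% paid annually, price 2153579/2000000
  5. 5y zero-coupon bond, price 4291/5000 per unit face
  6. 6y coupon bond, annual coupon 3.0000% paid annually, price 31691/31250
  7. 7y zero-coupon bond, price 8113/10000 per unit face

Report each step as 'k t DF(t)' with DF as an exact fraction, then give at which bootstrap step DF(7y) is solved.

1 1 4901/5000
2 2 4859/5000
3 3 187/200
4 4 9061/10000
5 5 4291/5000
6 6 8491/10000
7 7 8113/10000
DF(7y) is solved at step 7

step 1 [1y] bond c/1=29/400: DF=(2102529/2000000 − 29/400·(0))/(1+29/400) = 4901/5000 ≈ 0.980200
step 2 [2y] swap r/1=141/9760: DF=(1 − 141/9760·(0.980200))/(1+141/9760) = 4859/5000 ≈ 0.971800
step 3 [3y] bond c/1=9/200: DF=(212983/200000 − 9/200·(0.980200+0.971800))/(1+9/200) = 187/200 ≈ 0.935000
step 4 [4y] bond c/1=9/200: DF=(2153579/2000000 − 9/200·(0.980200+0.971800+0.935000))/(1+9/200) = 9061/10000 ≈ 0.906100
step 5 [5y] zero: DF = P = 4291/5000 ≈ 0.858200
step 6 [6y] bond c/1=3/100: DF=(31691/31250 − 3/100·(0.980200+0.971800+0.935000+0.906100+0.858200))/(1+3/100) = 8491/10000 ≈ 0.849100
step 7 [7y] zero: DF = P = 8113/10000 ≈ 0.811300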